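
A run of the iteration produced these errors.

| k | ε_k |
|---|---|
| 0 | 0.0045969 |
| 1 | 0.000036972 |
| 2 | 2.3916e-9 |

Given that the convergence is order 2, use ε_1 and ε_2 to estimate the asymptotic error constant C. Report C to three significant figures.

C ≈ ε_2 / ε_1^2
  = 2.3916e-9 / (0.000036972)^2
  = 2.3916e-9 / 1.36693e-09 ≈ 1.7496

1.75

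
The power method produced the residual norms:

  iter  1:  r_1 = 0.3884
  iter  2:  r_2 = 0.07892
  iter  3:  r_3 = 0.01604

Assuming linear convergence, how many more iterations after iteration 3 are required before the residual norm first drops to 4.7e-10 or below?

11

Rate ρ ≈ r_3/r_2 = 0.01604/0.07892 = 0.2032.
After j more steps, r_{3+j} ≈ 0.01604·ρ^j; need ρ^j ≤ 4.7e-10/0.01604 = 2.93017e-08.
j ≥ ln(2.93017e-08)/ln(0.2032) = -17.3456/-1.59356 = 10.885.
So 11 more iterations are needed.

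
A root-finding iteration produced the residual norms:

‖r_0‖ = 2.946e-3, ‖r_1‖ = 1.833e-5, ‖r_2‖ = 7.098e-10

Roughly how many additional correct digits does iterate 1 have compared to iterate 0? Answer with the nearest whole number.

2

Digits gained ≈ log₁₀(‖r_0‖/‖r_1‖) = log₁₀(2.946e-3/1.833e-5) = log₁₀(160.72) ≈ 2.206.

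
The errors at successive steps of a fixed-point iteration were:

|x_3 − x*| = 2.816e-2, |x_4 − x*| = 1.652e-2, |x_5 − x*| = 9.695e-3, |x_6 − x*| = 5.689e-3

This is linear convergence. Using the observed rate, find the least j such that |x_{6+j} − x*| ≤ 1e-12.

Rate ρ ≈ |x_6 − x*|/|x_5 − x*| = 5.689e-3/9.695e-3 = 0.5868.
After j more steps, |x_{6+j} − x*| ≈ 5.689e-3·ρ^j; need ρ^j ≤ 1e-12/5.689e-3 = 1.75778e-10.
j ≥ ln(1.75778e-10)/ln(0.5868) = -22.4618/-0.53307 = 42.137.
So 43 more iterations are needed.

43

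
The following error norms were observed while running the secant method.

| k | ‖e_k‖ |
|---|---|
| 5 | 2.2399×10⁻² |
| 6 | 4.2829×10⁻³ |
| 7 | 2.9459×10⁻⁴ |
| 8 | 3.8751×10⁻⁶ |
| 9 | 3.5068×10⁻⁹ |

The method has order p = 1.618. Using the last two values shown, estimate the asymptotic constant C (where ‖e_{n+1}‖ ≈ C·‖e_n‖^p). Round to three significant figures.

2.00

C ≈ ‖e_9‖ / ‖e_8‖^1.618
  = 3.5068×10⁻⁹ / (3.8751×10⁻⁶)^1.618
  = 3.5068×10⁻⁹ / 1.75324e-09 ≈ 2.0002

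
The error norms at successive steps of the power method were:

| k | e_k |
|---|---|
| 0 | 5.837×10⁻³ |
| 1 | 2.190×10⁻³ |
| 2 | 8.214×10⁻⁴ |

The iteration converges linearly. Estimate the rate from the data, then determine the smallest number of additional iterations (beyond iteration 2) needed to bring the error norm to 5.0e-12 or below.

20

Rate ρ ≈ e_2/e_1 = 8.214×10⁻⁴/2.190×10⁻³ = 0.3751.
After j more steps, e_{2+j} ≈ 8.214×10⁻⁴·ρ^j; need ρ^j ≤ 5.0e-12/8.214×10⁻⁴ = 6.08717e-09.
j ≥ ln(6.08717e-09)/ln(0.3751) = -18.9171/-0.98056 = 19.292.
So 20 more iterations are needed.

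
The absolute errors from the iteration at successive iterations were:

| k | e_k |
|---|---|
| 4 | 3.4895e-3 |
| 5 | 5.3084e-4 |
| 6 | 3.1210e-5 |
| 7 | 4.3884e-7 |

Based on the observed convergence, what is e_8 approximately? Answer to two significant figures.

7.2e-10

First estimate the order: p ≈ ln(e_7/e_6) / ln(e_6/e_5) = ln(4.3884e-7/3.1210e-5)/ln(3.1210e-5/5.3084e-4) = ln(0.0140609)/ln(0.0587936) ≈ 1.5049.
Then e_8 ≈ e_7·(e_7/e_6)^p = 4.3884e-7·(0.0140609)^1.5049 = 4.3884e-7·0.00163284 ≈ 7.166e-10.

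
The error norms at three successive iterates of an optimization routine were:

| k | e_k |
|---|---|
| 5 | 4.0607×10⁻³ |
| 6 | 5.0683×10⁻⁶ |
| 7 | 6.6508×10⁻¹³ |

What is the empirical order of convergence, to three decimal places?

p ≈ ln(e_7/e_6) / ln(e_6/e_5)
  = ln(6.6508×10⁻¹³/5.0683×10⁻⁶) / ln(5.0683×10⁻⁶/4.0607×10⁻³)
  = ln(1.31223e-07) / ln(0.00124813)
  = -15.846368 / -6.686109 ≈ 2.370043

2.370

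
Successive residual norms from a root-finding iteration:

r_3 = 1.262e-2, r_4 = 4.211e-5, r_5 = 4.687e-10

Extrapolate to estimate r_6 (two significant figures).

5.8e-20

First estimate the order: p ≈ ln(r_5/r_4) / ln(r_4/r_3) = ln(4.687e-10/4.211e-5)/ln(4.211e-5/1.262e-2) = ln(1.11304e-05)/ln(0.00333677) ≈ 2.0001.
Then r_6 ≈ r_5·(r_5/r_4)^p = 4.687e-10·(1.11304e-05)^2.0001 = 4.687e-10·1.23745e-10 ≈ 5.8e-20.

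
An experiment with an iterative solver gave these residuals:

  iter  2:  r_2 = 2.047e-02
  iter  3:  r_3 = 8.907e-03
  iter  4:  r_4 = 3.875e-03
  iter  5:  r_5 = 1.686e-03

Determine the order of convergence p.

1

Consecutive ratios: r_5/r_4 = 1.686e-03/3.875e-03 = 0.435097, r_4/r_3 = 3.875e-03/8.907e-03 = 0.435051.
p ≈ ln(0.435097)/ln(0.435051) = -0.8322/-0.8323 ≈ 1.00.
So the convergence is linear (order 1).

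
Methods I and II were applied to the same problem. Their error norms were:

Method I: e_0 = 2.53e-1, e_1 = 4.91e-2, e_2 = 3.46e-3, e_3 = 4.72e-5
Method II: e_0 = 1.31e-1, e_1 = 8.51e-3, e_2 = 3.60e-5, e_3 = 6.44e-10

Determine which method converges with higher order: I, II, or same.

II

Method I: p ≈ ln(4.72e-5/3.46e-3)/ln(3.46e-3/4.91e-2) ≈ 1.62.
Method II: p ≈ ln(6.44e-10/3.60e-5)/ln(3.60e-5/8.51e-3) ≈ 2.00.
Method II has the higher order (≈2.0 vs ≈1.6).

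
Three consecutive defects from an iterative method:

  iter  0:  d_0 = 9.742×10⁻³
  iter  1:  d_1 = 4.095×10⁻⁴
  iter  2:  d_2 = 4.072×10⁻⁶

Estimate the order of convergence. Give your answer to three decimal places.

p ≈ ln(d_2/d_1) / ln(d_1/d_0)
  = ln(4.072×10⁻⁶/4.095×10⁻⁴) / ln(4.095×10⁻⁴/9.742×10⁻³)
  = ln(0.00994383) / ln(0.0420345)
  = -4.610803 / -3.169265 ≈ 1.454849

1.455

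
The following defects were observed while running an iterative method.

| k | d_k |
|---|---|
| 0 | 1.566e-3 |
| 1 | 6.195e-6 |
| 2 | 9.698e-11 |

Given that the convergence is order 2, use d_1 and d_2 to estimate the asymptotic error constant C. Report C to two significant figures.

2.5

C ≈ d_2 / d_1^2
  = 9.698e-11 / (6.195e-6)^2
  = 9.698e-11 / 3.8378e-11 ≈ 2.527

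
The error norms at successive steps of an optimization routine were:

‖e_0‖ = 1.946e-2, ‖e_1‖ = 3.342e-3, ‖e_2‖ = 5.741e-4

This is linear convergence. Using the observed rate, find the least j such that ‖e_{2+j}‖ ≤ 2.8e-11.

10

Rate ρ ≈ ‖e_2‖/‖e_1‖ = 5.741e-4/3.342e-3 = 0.1718.
After j more steps, ‖e_{2+j}‖ ≈ 5.741e-4·ρ^j; need ρ^j ≤ 2.8e-11/5.741e-4 = 4.8772e-08.
j ≥ ln(4.8772e-08)/ln(0.1718) = -16.8361/-1.76142 = 9.558.
So 10 more iterations are needed.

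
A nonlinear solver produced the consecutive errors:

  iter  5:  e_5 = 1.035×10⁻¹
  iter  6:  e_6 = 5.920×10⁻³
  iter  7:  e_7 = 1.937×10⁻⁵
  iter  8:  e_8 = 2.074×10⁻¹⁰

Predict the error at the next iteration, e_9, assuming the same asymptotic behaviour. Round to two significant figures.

2.4e-20

First estimate the order: p ≈ ln(e_8/e_7) / ln(e_7/e_6) = ln(2.074×10⁻¹⁰/1.937×10⁻⁵)/ln(1.937×10⁻⁵/5.920×10⁻³) = ln(1.07073e-05)/ln(0.00327196) ≈ 2.0000.
Then e_9 ≈ e_8·(e_8/e_7)^p = 2.074×10⁻¹⁰·(1.07073e-05)^2.0000 = 2.074×10⁻¹⁰·1.14646e-10 ≈ 2.378e-20.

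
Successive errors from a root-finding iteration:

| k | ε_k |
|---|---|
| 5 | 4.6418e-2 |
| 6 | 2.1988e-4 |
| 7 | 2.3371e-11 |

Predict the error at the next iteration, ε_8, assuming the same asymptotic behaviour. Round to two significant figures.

First estimate the order: p ≈ ln(ε_7/ε_6) / ln(ε_6/ε_5) = ln(2.3371e-11/2.1988e-4)/ln(2.1988e-4/4.6418e-2) = ln(1.0629e-07)/ln(0.00473696) ≈ 3.0000.
Then ε_8 ≈ ε_7·(ε_7/ε_6)^p = 2.3371e-11·(1.0629e-07)^3.0000 = 2.3371e-11·1.20082e-21 ≈ 2.806e-32.

2.8e-32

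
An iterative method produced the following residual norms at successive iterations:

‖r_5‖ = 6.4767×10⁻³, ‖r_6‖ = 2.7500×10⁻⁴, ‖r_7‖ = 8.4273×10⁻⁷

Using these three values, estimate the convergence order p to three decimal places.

1.832

p ≈ ln(‖r_7‖/‖r_6‖) / ln(‖r_6‖/‖r_5‖)
  = ln(8.4273×10⁻⁷/2.7500×10⁻⁴) / ln(2.7500×10⁻⁴/6.4767×10⁻³)
  = ln(0.00306447) / ln(0.0424599)
  = -5.787881 / -3.159195 ≈ 1.832075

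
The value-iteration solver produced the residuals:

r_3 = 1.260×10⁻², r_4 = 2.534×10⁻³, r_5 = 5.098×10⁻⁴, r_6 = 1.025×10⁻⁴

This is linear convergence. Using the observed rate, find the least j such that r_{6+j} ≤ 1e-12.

Rate ρ ≈ r_6/r_5 = 1.025×10⁻⁴/5.098×10⁻⁴ = 0.2011.
After j more steps, r_{6+j} ≈ 1.025×10⁻⁴·ρ^j; need ρ^j ≤ 1e-12/1.025×10⁻⁴ = 9.7561e-09.
j ≥ ln(9.7561e-09)/ln(0.2011) = -18.4454/-1.60395 = 11.500.
So 12 more iterations are needed.

12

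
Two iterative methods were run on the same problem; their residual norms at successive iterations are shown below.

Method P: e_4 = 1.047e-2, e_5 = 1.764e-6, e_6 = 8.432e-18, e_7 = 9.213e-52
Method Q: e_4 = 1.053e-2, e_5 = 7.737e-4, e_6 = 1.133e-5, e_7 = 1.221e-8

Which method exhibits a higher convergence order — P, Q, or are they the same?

P

Method P: p ≈ ln(9.213e-52/8.432e-18)/ln(8.432e-18/1.764e-6) ≈ 3.00.
Method Q: p ≈ ln(1.221e-8/1.133e-5)/ln(1.133e-5/7.737e-4) ≈ 1.62.
Method P has the higher order (≈3.0 vs ≈1.6).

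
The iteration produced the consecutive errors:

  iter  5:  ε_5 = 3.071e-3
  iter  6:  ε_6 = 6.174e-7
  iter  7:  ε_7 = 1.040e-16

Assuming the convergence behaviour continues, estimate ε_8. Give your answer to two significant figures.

First estimate the order: p ≈ ln(ε_7/ε_6) / ln(ε_6/ε_5) = ln(1.040e-16/6.174e-7)/ln(6.174e-7/3.071e-3) = ln(1.68448e-10)/ln(0.000201042) ≈ 2.6438.
Then ε_8 ≈ ε_7·(ε_7/ε_6)^p = 1.040e-16·(1.68448e-10)^2.6438 = 1.040e-16·1.44787e-26 ≈ 1.506e-42.

1.5e-42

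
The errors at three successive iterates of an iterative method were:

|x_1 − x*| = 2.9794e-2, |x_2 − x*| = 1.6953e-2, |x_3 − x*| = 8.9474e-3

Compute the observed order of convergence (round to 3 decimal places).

1.133

p ≈ ln(|x_3 − x*|/|x_2 − x*|) / ln(|x_2 − x*|/|x_1 − x*|)
  = ln(8.9474e-3/1.6953e-2) / ln(1.6953e-2/2.9794e-2)
  = ln(0.527777) / ln(0.569007)
  = -0.639081 / -0.563863 ≈ 1.133398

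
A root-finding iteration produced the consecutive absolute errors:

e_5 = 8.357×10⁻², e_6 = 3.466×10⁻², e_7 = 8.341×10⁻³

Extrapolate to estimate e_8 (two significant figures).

8.3e-4

First estimate the order: p ≈ ln(e_7/e_6) / ln(e_6/e_5) = ln(8.341×10⁻³/3.466×10⁻²)/ln(3.466×10⁻²/8.357×10⁻²) = ln(0.240652)/ln(0.414742) ≈ 1.6185.
Then e_8 ≈ e_7·(e_7/e_6)^p = 8.341×10⁻³·(0.240652)^1.6185 = 8.341×10⁻³·0.0997192 ≈ 0.0008318.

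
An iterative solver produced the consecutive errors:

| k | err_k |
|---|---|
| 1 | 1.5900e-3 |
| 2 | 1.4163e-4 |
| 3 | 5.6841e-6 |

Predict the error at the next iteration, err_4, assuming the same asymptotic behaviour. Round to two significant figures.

7.9e-8

First estimate the order: p ≈ ln(err_3/err_2) / ln(err_2/err_1) = ln(5.6841e-6/1.4163e-4)/ln(1.4163e-4/1.5900e-3) = ln(0.0401334)/ln(0.0890755) ≈ 1.3297.
Then err_4 ≈ err_3·(err_3/err_2)^p = 5.6841e-6·(0.0401334)^1.3297 = 5.6841e-6·0.0139021 ≈ 7.902e-08.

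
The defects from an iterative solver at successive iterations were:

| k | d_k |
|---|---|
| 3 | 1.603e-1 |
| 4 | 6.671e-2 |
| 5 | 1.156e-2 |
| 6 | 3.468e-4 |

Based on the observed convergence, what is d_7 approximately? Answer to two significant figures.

3.1e-7

First estimate the order: p ≈ ln(d_6/d_5) / ln(d_5/d_4) = ln(3.468e-4/1.156e-2)/ln(1.156e-2/6.671e-2) = ln(0.03)/ln(0.173287) ≈ 2.0005.
Then d_7 ≈ d_6·(d_6/d_5)^p = 3.468e-4·(0.03)^2.0005 = 3.468e-4·0.000898423 ≈ 3.116e-07.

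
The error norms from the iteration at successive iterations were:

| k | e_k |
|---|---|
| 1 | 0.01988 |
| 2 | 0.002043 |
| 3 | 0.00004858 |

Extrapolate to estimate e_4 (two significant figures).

1.0e-7

First estimate the order: p ≈ ln(e_3/e_2) / ln(e_2/e_1) = ln(0.00004858/0.002043)/ln(0.002043/0.01988) = ln(0.0237788)/ln(0.102767) ≈ 1.6433.
Then e_4 ≈ e_3·(e_3/e_2)^p = 0.00004858·(0.0237788)^1.6433 = 0.00004858·0.00214582 ≈ 1.042e-07.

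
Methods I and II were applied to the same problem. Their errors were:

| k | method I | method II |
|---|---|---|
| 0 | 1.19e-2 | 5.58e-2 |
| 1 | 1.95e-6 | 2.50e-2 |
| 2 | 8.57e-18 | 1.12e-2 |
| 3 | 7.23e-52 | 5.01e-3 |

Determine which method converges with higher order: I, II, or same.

Method I: p ≈ ln(7.23e-52/8.57e-18)/ln(8.57e-18/1.95e-6) ≈ 3.00.
Method II: p ≈ ln(5.01e-3/1.12e-2)/ln(1.12e-2/2.50e-2) ≈ 1.00.
Method I has the higher order (≈3.0 vs ≈1.0).

I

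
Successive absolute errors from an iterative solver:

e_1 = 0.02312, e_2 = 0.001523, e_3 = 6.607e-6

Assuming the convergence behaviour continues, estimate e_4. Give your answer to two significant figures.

First estimate the order: p ≈ ln(e_3/e_2) / ln(e_2/e_1) = ln(6.607e-6/0.001523)/ln(0.001523/0.02312) = ln(0.00433815)/ln(0.0658737) ≈ 2.0001.
Then e_4 ≈ e_3·(e_3/e_2)^p = 6.607e-6·(0.00433815)^2.0001 = 6.607e-6·1.88093e-05 ≈ 1.243e-10.

1.2e-10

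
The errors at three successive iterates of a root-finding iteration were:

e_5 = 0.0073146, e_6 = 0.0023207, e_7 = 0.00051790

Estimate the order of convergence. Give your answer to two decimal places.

p ≈ ln(e_7/e_6) / ln(e_6/e_5)
  = ln(0.00051790/0.0023207) / ln(0.0023207/0.0073146)
  = ln(0.223165) / ln(0.31727)
  = -1.49984 / -1.14800 ≈ 1.30648

1.31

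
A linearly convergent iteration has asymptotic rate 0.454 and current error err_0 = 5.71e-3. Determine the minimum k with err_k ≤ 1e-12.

29

After k steps, err_k ≈ 5.71e-3·0.454^k.
Need 0.454^k ≤ 1e-12/5.71e-3 = 1.75131e-10.
k ≥ ln(1.75131e-10)/ln(0.454) = -22.4655/-0.78966 = 28.450.
Smallest integer k = 29.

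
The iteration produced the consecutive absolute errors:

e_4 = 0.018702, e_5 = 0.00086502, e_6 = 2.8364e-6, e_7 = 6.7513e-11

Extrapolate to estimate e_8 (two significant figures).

First estimate the order: p ≈ ln(e_7/e_6) / ln(e_6/e_5) = ln(6.7513e-11/2.8364e-6)/ln(2.8364e-6/0.00086502) = ln(2.38024e-05)/ln(0.003279) ≈ 1.8611.
Then e_8 ≈ e_7·(e_7/e_6)^p = 6.7513e-11·(2.38024e-05)^1.8611 = 6.7513e-11·2.48559e-09 ≈ 1.678e-19.

1.7e-19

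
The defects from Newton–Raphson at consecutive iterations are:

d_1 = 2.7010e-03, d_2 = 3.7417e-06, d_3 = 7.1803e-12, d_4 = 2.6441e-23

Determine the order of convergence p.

Consecutive ratios: d_4/d_3 = 2.6441e-23/7.1803e-12 = 3.68244e-12, d_3/d_2 = 7.1803e-12/3.7417e-06 = 1.91899e-06.
p ≈ ln(3.68244e-12)/ln(1.91899e-06) = -26.3274/-13.1637 ≈ 2.00.
So the convergence is quadratic (order 2).

2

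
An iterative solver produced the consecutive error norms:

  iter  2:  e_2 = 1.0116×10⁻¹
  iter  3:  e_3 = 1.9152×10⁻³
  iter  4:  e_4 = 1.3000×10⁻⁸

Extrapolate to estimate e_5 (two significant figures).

First estimate the order: p ≈ ln(e_4/e_3) / ln(e_3/e_2) = ln(1.3000×10⁻⁸/1.9152×10⁻³)/ln(1.9152×10⁻³/1.0116×10⁻¹) = ln(6.7878e-06)/ln(0.0189324) ≈ 2.9999.
Then e_5 ≈ e_4·(e_4/e_3)^p = 1.3000×10⁻⁸·(6.7878e-06)^2.9999 = 1.3000×10⁻⁸·3.13115e-16 ≈ 4.07e-24.

4.1e-24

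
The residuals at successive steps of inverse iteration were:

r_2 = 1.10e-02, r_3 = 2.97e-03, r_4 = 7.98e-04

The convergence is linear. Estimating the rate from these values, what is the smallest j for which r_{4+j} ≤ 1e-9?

Rate ρ ≈ r_4/r_3 = 7.98e-04/2.97e-03 = 0.2687.
After j more steps, r_{4+j} ≈ 7.98e-04·ρ^j; need ρ^j ≤ 1e-9/7.98e-04 = 1.25313e-06.
j ≥ ln(1.25313e-06)/ln(0.2687) = -13.5899/-1.31416 = 10.341.
So 11 more iterations are needed.

11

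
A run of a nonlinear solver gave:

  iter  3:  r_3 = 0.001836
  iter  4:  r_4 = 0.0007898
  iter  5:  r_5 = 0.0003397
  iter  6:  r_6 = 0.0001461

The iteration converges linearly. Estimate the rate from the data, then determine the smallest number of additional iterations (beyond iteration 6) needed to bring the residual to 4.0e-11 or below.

Rate ρ ≈ r_6/r_5 = 0.0001461/0.0003397 = 0.4301.
After j more steps, r_{6+j} ≈ 0.0001461·ρ^j; need ρ^j ≤ 4.0e-11/0.0001461 = 2.73785e-07.
j ≥ ln(2.73785e-07)/ln(0.4301) = -15.1109/-0.84374 = 17.909.
So 18 more iterations are needed.

18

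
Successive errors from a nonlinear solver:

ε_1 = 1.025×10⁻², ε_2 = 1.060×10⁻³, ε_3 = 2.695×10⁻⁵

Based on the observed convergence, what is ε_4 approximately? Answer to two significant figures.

7.1e-8

First estimate the order: p ≈ ln(ε_3/ε_2) / ln(ε_2/ε_1) = ln(2.695×10⁻⁵/1.060×10⁻³)/ln(1.060×10⁻³/1.025×10⁻²) = ln(0.0254245)/ln(0.103415) ≈ 1.6183.
Then ε_4 ≈ ε_3·(ε_3/ε_2)^p = 2.695×10⁻⁵·(0.0254245)^1.6183 = 2.695×10⁻⁵·0.00262555 ≈ 7.076e-08.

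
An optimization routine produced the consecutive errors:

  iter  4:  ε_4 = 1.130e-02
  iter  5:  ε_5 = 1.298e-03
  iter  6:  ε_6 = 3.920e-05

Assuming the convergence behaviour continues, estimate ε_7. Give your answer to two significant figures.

First estimate the order: p ≈ ln(ε_6/ε_5) / ln(ε_5/ε_4) = ln(3.920e-05/1.298e-03)/ln(1.298e-03/1.130e-02) = ln(0.0302003)/ln(0.114867) ≈ 1.6173.
Then ε_7 ≈ ε_6·(ε_6/ε_5)^p = 3.920e-05·(0.0302003)^1.6173 = 3.920e-05·0.00348115 ≈ 1.365e-07.

1.4e-7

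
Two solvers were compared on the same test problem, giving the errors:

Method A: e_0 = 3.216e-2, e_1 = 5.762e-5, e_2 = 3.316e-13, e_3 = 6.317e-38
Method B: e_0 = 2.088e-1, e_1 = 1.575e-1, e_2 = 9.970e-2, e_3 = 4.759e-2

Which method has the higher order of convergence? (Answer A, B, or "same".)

A

Method A: p ≈ ln(6.317e-38/3.316e-13)/ln(3.316e-13/5.762e-5) ≈ 3.00.
Method B: p ≈ ln(4.759e-2/9.970e-2)/ln(9.970e-2/1.575e-1) ≈ 1.62.
Method A has the higher order (≈3.0 vs ≈1.6).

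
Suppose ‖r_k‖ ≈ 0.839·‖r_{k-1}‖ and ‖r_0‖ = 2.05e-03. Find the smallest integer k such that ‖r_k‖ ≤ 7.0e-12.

112

After k steps, ‖r_k‖ ≈ 2.05e-03·0.839^k.
Need 0.839^k ≤ 7.0e-12/2.05e-03 = 3.41463e-09.
k ≥ ln(3.41463e-09)/ln(0.839) = -19.4952/-0.17554 = 111.058.
Smallest integer k = 112.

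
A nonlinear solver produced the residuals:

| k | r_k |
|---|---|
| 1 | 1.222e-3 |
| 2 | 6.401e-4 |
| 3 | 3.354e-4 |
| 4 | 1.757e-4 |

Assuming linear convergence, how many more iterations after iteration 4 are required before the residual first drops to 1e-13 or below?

33

Rate ρ ≈ r_4/r_3 = 1.757e-4/3.354e-4 = 0.5239.
After j more steps, r_{4+j} ≈ 1.757e-4·ρ^j; need ρ^j ≤ 1e-13/1.757e-4 = 5.69152e-10.
j ≥ ln(5.69152e-10)/ln(0.5239) = -21.2869/-0.64645 = 32.929.
So 33 more iterations are needed.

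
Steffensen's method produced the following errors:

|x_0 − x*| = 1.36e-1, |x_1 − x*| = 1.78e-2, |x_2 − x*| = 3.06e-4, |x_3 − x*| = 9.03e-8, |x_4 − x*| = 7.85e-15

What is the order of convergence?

2

Consecutive ratios: |x_4 − x*|/|x_3 − x*| = 7.85e-15/9.03e-8 = 8.69324e-08, |x_3 − x*|/|x_2 − x*| = 9.03e-8/3.06e-4 = 0.000295098.
p ≈ ln(8.69324e-08)/ln(0.000295098) = -16.2581/-8.1282 ≈ 2.00.
So the convergence is quadratic (order 2).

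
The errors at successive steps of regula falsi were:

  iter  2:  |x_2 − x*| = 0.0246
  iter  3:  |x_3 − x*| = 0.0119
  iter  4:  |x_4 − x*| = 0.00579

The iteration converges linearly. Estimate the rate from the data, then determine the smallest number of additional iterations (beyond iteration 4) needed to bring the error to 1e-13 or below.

Rate ρ ≈ |x_4 − x*|/|x_3 − x*| = 0.00579/0.0119 = 0.4866.
After j more steps, |x_{4+j} − x*| ≈ 0.00579·ρ^j; need ρ^j ≤ 1e-13/0.00579 = 1.72712e-11.
j ≥ ln(1.72712e-11)/ln(0.4866) = -24.7820/-0.72031 = 34.405.
So 35 more iterations are needed.

35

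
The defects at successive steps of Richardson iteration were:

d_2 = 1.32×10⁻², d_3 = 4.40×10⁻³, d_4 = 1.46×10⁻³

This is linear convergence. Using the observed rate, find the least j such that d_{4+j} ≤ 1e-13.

22

Rate ρ ≈ d_4/d_3 = 1.46×10⁻³/4.40×10⁻³ = 0.3318.
After j more steps, d_{4+j} ≈ 1.46×10⁻³·ρ^j; need ρ^j ≤ 1e-13/1.46×10⁻³ = 6.84932e-11.
j ≥ ln(6.84932e-11)/ln(0.3318) = -23.4043/-1.10322 = 21.215.
So 22 more iterations are needed.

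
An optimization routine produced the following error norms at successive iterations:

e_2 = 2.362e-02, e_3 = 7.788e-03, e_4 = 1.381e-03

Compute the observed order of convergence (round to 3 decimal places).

p ≈ ln(e_4/e_3) / ln(e_3/e_2)
  = ln(1.381e-03/7.788e-03) / ln(7.788e-03/2.362e-02)
  = ln(0.177324) / ln(0.329721)
  = -1.729777 / -1.109508 ≈ 1.559049

1.559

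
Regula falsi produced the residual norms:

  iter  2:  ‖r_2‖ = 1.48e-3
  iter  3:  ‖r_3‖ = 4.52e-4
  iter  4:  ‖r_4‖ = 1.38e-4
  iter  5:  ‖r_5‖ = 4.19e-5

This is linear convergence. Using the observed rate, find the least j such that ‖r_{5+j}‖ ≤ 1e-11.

Rate ρ ≈ ‖r_5‖/‖r_4‖ = 4.19e-5/1.38e-4 = 0.3036.
After j more steps, ‖r_{5+j}‖ ≈ 4.19e-5·ρ^j; need ρ^j ≤ 1e-11/4.19e-5 = 2.38663e-07.
j ≥ ln(2.38663e-07)/ln(0.3036) = -15.2482/-1.19204 = 12.792.
So 13 more iterations are needed.

13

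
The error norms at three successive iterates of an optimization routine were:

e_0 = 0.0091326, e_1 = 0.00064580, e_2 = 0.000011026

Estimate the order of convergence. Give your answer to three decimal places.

1.536

p ≈ ln(e_2/e_1) / ln(e_1/e_0)
  = ln(0.000011026/0.00064580) / ln(0.00064580/0.0091326)
  = ln(0.0170734) / ln(0.0707137)
  = -4.070234 / -2.649116 ≈ 1.536450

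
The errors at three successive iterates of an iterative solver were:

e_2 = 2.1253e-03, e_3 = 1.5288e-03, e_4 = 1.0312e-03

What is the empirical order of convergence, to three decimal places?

p ≈ ln(e_4/e_3) / ln(e_3/e_2)
  = ln(1.0312e-03/1.5288e-03) / ln(1.5288e-03/2.1253e-03)
  = ln(0.674516) / ln(0.719334)
  = -0.393760 / -0.329429 ≈ 1.195280

1.195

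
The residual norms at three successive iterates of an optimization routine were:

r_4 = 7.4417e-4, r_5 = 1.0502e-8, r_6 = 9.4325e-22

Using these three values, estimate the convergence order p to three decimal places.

2.690

p ≈ ln(r_6/r_5) / ln(r_5/r_4)
  = ln(9.4325e-22/1.0502e-8) / ln(1.0502e-8/7.4417e-4)
  = ln(8.98162e-14) / ln(1.41124e-05)
  = -30.041011 / -11.168457 ≈ 2.689809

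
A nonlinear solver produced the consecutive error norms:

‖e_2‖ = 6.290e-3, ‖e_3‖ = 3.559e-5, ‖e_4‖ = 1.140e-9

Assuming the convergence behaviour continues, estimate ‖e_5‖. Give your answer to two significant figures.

1.2e-18

First estimate the order: p ≈ ln(‖e_4‖/‖e_3‖) / ln(‖e_3‖/‖e_2‖) = ln(1.140e-9/3.559e-5)/ln(3.559e-5/6.290e-3) = ln(3.20315e-05)/ln(0.00565819) ≈ 1.9999.
Then ‖e_5‖ ≈ ‖e_4‖·(‖e_4‖/‖e_3‖)^p = 1.140e-9·(3.20315e-05)^1.9999 = 1.140e-9·1.02708e-09 ≈ 1.171e-18.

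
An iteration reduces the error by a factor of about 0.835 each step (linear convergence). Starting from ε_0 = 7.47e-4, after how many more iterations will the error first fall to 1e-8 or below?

63

After k steps, ε_k ≈ 7.47e-4·0.835^k.
Need 0.835^k ≤ 1e-8/7.47e-4 = 1.33869e-05.
k ≥ ln(1.33869e-05)/ln(0.835) = -11.2212/-0.18032 = 62.229.
Smallest integer k = 63.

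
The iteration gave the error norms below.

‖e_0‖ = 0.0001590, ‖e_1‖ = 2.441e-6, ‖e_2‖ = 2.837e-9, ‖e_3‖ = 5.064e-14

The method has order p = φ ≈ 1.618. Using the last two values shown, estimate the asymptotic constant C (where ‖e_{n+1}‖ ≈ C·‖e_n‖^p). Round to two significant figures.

3.4

C ≈ ‖e_3‖ / ‖e_2‖^1.618
  = 5.064e-14 / (2.837e-9)^1.618
  = 5.064e-14 / 1.48158e-14 ≈ 3.418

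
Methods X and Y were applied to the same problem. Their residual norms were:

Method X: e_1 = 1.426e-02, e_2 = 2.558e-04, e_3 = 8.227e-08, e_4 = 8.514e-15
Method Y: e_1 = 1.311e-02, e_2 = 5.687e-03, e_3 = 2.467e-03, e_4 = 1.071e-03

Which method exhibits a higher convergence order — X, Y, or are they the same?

X

Method X: p ≈ ln(8.514e-15/8.227e-08)/ln(8.227e-08/2.558e-04) ≈ 2.00.
Method Y: p ≈ ln(1.071e-03/2.467e-03)/ln(2.467e-03/5.687e-03) ≈ 1.00.
Method X has the higher order (≈2.0 vs ≈1.0).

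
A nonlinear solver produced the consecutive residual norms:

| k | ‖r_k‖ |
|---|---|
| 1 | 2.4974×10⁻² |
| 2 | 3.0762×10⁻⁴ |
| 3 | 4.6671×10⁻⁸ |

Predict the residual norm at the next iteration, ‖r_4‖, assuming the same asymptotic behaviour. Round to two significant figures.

1.1e-15

First estimate the order: p ≈ ln(‖r_3‖/‖r_2‖) / ln(‖r_2‖/‖r_1‖) = ln(4.6671×10⁻⁸/3.0762×10⁻⁴)/ln(3.0762×10⁻⁴/2.4974×10⁻²) = ln(0.000151716)/ln(0.0123176) ≈ 2.0000.
Then ‖r_4‖ ≈ ‖r_3‖·(‖r_3‖/‖r_2‖)^p = 4.6671×10⁻⁸·(0.000151716)^2.0000 = 4.6671×10⁻⁸·2.30177e-08 ≈ 1.074e-15.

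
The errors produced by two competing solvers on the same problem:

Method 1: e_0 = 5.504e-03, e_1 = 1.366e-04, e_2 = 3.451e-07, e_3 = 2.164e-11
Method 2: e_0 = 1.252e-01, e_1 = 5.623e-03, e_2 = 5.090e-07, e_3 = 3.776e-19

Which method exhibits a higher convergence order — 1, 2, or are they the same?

2

Method 1: p ≈ ln(2.164e-11/3.451e-07)/ln(3.451e-07/1.366e-04) ≈ 1.62.
Method 2: p ≈ ln(3.776e-19/5.090e-07)/ln(5.090e-07/5.623e-03) ≈ 3.00.
Method 2 has the higher order (≈3.0 vs ≈1.6).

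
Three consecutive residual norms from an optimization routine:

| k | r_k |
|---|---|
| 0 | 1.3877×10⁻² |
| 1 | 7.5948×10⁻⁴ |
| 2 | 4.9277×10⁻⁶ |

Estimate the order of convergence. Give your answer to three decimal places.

1.734

p ≈ ln(r_2/r_1) / ln(r_1/r_0)
  = ln(4.9277×10⁻⁶/7.5948×10⁻⁴) / ln(7.5948×10⁻⁴/1.3877×10⁻²)
  = ln(0.00648826) / ln(0.0547294)
  = -5.037761 / -2.905354 ≈ 1.733958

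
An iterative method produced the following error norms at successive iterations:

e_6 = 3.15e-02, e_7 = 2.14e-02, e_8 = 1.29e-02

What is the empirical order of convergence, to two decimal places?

1.31

p ≈ ln(e_8/e_7) / ln(e_7/e_6)
  = ln(1.29e-02/2.14e-02) / ln(2.14e-02/3.15e-02)
  = ln(0.602804) / ln(0.679365)
  = -0.50616 / -0.38660 ≈ 1.30926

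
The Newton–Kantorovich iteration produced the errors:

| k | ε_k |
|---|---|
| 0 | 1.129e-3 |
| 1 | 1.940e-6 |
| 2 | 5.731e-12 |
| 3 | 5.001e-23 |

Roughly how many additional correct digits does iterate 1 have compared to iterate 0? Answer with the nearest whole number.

Digits gained ≈ log₁₀(ε_0/ε_1) = log₁₀(1.129e-3/1.940e-6) = log₁₀(581.959) ≈ 2.765.

3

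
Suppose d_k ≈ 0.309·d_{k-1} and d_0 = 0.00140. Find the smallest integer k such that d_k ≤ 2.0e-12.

After k steps, d_k ≈ 0.00140·0.309^k.
Need 0.309^k ≤ 2.0e-12/0.00140 = 1.42857e-09.
k ≥ ln(1.42857e-09)/ln(0.309) = -20.3666/-1.17441 = 17.342.
Smallest integer k = 18.

18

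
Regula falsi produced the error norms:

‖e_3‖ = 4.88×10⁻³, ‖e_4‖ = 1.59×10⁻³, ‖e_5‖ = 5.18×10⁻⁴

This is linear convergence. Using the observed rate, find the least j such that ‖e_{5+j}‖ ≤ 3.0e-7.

Rate ρ ≈ ‖e_5‖/‖e_4‖ = 5.18×10⁻⁴/1.59×10⁻³ = 0.3258.
After j more steps, ‖e_{5+j}‖ ≈ 5.18×10⁻⁴·ρ^j; need ρ^j ≤ 3.0e-7/5.18×10⁻⁴ = 0.000579151.
j ≥ ln(0.000579151)/ln(0.3258) = -7.4539/-1.12147 = 6.647.
So 7 more iterations are needed.

7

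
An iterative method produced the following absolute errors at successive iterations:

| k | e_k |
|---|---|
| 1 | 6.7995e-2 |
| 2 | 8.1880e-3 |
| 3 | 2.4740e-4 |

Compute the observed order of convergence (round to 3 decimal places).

p ≈ ln(e_3/e_2) / ln(e_2/e_1)
  = ln(2.4740e-4/8.1880e-3) / ln(8.1880e-3/6.7995e-2)
  = ln(0.0302149) / ln(0.120421)
  = -3.499420 / -2.116761 ≈ 1.653196

1.653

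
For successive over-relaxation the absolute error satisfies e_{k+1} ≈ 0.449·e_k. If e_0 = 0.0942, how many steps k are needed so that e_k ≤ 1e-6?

15

After k steps, e_k ≈ 0.0942·0.449^k.
Need 0.449^k ≤ 1e-6/0.0942 = 1.06157e-05.
k ≥ ln(1.06157e-05)/ln(0.449) = -11.4532/-0.80073 = 14.303.
Smallest integer k = 15.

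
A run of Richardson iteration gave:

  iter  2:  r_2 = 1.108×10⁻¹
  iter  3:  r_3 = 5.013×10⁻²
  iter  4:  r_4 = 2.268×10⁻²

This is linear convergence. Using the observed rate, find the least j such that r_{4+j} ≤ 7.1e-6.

Rate ρ ≈ r_4/r_3 = 2.268×10⁻²/5.013×10⁻² = 0.4524.
After j more steps, r_{4+j} ≈ 2.268×10⁻²·ρ^j; need ρ^j ≤ 7.1e-6/2.268×10⁻² = 0.000313051.
j ≥ ln(0.000313051)/ln(0.4524) = -8.0691/-0.79319 = 10.173.
So 11 more iterations are needed.

11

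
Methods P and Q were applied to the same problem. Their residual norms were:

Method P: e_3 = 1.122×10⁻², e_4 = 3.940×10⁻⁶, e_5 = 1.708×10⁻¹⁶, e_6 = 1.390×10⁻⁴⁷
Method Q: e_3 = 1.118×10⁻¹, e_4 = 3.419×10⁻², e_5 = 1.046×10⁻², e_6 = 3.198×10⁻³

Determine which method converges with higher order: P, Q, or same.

Method P: p ≈ ln(1.390×10⁻⁴⁷/1.708×10⁻¹⁶)/ln(1.708×10⁻¹⁶/3.940×10⁻⁶) ≈ 3.00.
Method Q: p ≈ ln(3.198×10⁻³/1.046×10⁻²)/ln(1.046×10⁻²/3.419×10⁻²) ≈ 1.00.
Method P has the higher order (≈3.0 vs ≈1.0).

P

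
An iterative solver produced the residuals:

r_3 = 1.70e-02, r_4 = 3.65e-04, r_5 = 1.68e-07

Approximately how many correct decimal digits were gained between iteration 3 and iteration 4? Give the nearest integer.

2

Digits gained ≈ log₁₀(r_3/r_4) = log₁₀(1.70e-02/3.65e-04) = log₁₀(46.5753) ≈ 1.668.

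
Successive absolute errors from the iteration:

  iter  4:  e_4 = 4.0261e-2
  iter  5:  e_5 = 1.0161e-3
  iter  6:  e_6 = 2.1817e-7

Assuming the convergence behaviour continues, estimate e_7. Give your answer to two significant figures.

8.3e-16

First estimate the order: p ≈ ln(e_6/e_5) / ln(e_5/e_4) = ln(2.1817e-7/1.0161e-3)/ln(1.0161e-3/4.0261e-2) = ln(0.000214713)/ln(0.0252378) ≈ 2.2955.
Then e_7 ≈ e_6·(e_6/e_5)^p = 2.1817e-7·(0.000214713)^2.2955 = 2.1817e-7·3.79998e-09 ≈ 8.29e-16.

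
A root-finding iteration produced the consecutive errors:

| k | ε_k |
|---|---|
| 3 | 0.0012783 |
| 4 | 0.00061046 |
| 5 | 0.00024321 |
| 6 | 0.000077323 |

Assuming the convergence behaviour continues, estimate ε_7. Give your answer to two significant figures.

First estimate the order: p ≈ ln(ε_6/ε_5) / ln(ε_5/ε_4) = ln(0.000077323/0.00024321)/ln(0.00024321/0.00061046) = ln(0.317927)/ln(0.398404) ≈ 1.2452.
Then ε_7 ≈ ε_6·(ε_6/ε_5)^p = 0.000077323·(0.317927)^1.2452 = 0.000077323·0.240048 ≈ 1.856e-05.

1.9e-5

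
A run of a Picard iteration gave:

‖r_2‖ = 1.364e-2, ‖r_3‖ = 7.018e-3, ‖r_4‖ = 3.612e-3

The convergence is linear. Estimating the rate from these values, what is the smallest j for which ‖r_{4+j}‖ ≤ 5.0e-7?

14

Rate ρ ≈ ‖r_4‖/‖r_3‖ = 3.612e-3/7.018e-3 = 0.5147.
After j more steps, ‖r_{4+j}‖ ≈ 3.612e-3·ρ^j; need ρ^j ≤ 5.0e-7/3.612e-3 = 0.000138427.
j ≥ ln(0.000138427)/ln(0.5147) = -8.8852/-0.66417 = 13.378.
So 14 more iterations are needed.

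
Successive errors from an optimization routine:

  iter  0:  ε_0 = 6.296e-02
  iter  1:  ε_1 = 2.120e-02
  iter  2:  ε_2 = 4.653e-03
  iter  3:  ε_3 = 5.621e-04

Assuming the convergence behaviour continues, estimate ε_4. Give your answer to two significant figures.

3.0e-5

First estimate the order: p ≈ ln(ε_3/ε_2) / ln(ε_2/ε_1) = ln(5.621e-04/4.653e-03)/ln(4.653e-03/2.120e-02) = ln(0.120804)/ln(0.219481) ≈ 1.3937.
Then ε_4 ≈ ε_3·(ε_3/ε_2)^p = 5.621e-04·(0.120804)^1.3937 = 5.621e-04·0.052565 ≈ 2.955e-05.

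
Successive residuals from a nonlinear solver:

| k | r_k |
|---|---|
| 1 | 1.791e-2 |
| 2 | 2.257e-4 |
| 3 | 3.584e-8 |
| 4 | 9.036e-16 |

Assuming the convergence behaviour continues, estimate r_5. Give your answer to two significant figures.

First estimate the order: p ≈ ln(r_4/r_3) / ln(r_3/r_2) = ln(9.036e-16/3.584e-8)/ln(3.584e-8/2.257e-4) = ln(2.52121e-08)/ln(0.000158795) ≈ 2.0000.
Then r_5 ≈ r_4·(r_4/r_3)^p = 9.036e-16·(2.52121e-08)^2.0000 = 9.036e-16·6.3565e-16 ≈ 5.744e-31.

5.7e-31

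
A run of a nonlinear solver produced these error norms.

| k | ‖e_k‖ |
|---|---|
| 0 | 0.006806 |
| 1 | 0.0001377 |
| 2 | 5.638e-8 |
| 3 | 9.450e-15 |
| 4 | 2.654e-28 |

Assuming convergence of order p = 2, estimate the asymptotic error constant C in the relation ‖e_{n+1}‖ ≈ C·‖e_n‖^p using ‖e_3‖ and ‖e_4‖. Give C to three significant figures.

2.97

C ≈ ‖e_4‖ / ‖e_3‖^2
  = 2.654e-28 / (9.450e-15)^2
  = 2.654e-28 / 8.93025e-29 ≈ 2.9719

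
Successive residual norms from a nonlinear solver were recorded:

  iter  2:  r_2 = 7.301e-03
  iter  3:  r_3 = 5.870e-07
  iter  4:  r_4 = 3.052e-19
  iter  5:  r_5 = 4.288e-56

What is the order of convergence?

Consecutive ratios: r_5/r_4 = 4.288e-56/3.052e-19 = 1.40498e-37, r_4/r_3 = 3.052e-19/5.870e-07 = 5.19932e-13.
p ≈ ln(1.40498e-37)/ln(5.19932e-13) = -84.8556/-28.2851 ≈ 3.00.
So the convergence is cubic (order 3).

3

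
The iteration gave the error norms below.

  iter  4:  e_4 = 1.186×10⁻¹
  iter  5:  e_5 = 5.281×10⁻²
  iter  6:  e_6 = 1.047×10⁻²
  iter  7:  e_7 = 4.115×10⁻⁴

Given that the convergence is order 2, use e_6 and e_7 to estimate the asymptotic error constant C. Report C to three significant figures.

C ≈ e_7 / e_6^2
  = 4.115×10⁻⁴ / (1.047×10⁻²)^2
  = 4.115×10⁻⁴ / 0.000109621 ≈ 3.7538

3.75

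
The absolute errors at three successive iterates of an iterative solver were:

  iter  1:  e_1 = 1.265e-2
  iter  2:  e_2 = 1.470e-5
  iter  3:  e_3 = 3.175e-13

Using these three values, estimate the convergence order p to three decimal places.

p ≈ ln(e_3/e_2) / ln(e_2/e_1)
  = ln(3.175e-13/1.470e-5) / ln(1.470e-5/1.265e-2)
  = ln(2.15986e-08) / ln(0.00116206)
  = -17.650637 / -6.757561 ≈ 2.611983

2.612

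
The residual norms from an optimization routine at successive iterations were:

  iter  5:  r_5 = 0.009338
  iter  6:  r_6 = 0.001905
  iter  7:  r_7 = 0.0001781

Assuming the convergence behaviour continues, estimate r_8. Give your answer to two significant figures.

First estimate the order: p ≈ ln(r_7/r_6) / ln(r_6/r_5) = ln(0.0001781/0.001905)/ln(0.001905/0.009338) = ln(0.0934908)/ln(0.204005) ≈ 1.4909.
Then r_8 ≈ r_7·(r_7/r_6)^p = 0.0001781·(0.0934908)^1.4909 = 0.0001781·0.0292092 ≈ 5.202e-06.

5.2e-6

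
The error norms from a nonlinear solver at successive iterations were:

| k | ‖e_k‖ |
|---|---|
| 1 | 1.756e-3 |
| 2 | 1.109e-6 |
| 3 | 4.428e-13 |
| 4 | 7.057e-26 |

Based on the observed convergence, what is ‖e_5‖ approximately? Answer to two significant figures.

1.8e-51

First estimate the order: p ≈ ln(‖e_4‖/‖e_3‖) / ln(‖e_3‖/‖e_2‖) = ln(7.057e-26/4.428e-13)/ln(4.428e-13/1.109e-6) = ln(1.59372e-13)/ln(3.99279e-07) ≈ 2.0000.
Then ‖e_5‖ ≈ ‖e_4‖·(‖e_4‖/‖e_3‖)^p = 7.057e-26·(1.59372e-13)^2.0000 = 7.057e-26·2.53994e-26 ≈ 1.792e-51.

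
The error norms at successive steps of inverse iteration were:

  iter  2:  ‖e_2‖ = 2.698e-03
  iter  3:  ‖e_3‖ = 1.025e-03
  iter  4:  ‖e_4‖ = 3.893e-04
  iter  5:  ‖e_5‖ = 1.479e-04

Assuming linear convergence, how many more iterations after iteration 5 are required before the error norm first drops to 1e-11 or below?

18

Rate ρ ≈ ‖e_5‖/‖e_4‖ = 1.479e-04/3.893e-04 = 0.3799.
After j more steps, ‖e_{5+j}‖ ≈ 1.479e-04·ρ^j; need ρ^j ≤ 1e-11/1.479e-04 = 6.76133e-08.
j ≥ ln(6.76133e-08)/ln(0.3799) = -16.5095/-0.96785 = 17.058.
So 18 more iterations are needed.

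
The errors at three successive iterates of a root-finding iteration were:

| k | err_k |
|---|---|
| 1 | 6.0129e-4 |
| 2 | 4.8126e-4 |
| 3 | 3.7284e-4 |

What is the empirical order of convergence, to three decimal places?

1.146

p ≈ ln(err_3/err_2) / ln(err_2/err_1)
  = ln(3.7284e-4/4.8126e-4) / ln(4.8126e-4/6.0129e-4)
  = ln(0.774716) / ln(0.800379)
  = -0.255259 / -0.222670 ≈ 1.146356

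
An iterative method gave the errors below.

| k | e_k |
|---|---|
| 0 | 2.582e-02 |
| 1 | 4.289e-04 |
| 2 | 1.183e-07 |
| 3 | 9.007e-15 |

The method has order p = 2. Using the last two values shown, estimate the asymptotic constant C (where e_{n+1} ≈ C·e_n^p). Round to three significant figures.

C ≈ e_3 / e_2^2
  = 9.007e-15 / (1.183e-07)^2
  = 9.007e-15 / 1.39949e-14 ≈ 0.64359

0.644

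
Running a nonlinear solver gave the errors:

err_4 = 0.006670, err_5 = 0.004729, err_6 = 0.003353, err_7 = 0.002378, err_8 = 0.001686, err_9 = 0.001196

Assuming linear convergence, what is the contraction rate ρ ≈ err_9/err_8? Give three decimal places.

ρ ≈ err_9/err_8 = 0.001196/0.001686 = 0.70937

0.709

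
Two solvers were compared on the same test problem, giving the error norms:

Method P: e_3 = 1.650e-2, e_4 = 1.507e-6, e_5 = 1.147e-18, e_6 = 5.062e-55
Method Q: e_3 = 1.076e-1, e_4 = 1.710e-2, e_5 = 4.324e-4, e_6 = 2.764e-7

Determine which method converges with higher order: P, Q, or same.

P

Method P: p ≈ ln(5.062e-55/1.147e-18)/ln(1.147e-18/1.507e-6) ≈ 3.00.
Method Q: p ≈ ln(2.764e-7/4.324e-4)/ln(4.324e-4/1.710e-2) ≈ 2.00.
Method P has the higher order (≈3.0 vs ≈2.0).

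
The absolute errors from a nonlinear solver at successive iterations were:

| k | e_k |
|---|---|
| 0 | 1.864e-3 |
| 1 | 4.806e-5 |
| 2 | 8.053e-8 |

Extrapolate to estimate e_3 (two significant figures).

1.1e-12

First estimate the order: p ≈ ln(e_2/e_1) / ln(e_1/e_0) = ln(8.053e-8/4.806e-5)/ln(4.806e-5/1.864e-3) = ln(0.00167561)/ln(0.0257833) ≈ 1.7473.
Then e_3 ≈ e_2·(e_2/e_1)^p = 8.053e-8·(0.00167561)^1.7473 = 8.053e-8·1.41188e-05 ≈ 1.137e-12.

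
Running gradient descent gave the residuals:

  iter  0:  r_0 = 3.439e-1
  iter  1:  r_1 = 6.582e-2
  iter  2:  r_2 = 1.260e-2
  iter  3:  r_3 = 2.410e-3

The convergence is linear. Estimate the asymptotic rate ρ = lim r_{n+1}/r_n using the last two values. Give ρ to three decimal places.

ρ ≈ r_3/r_2 = 2.410e-3/1.260e-2 = 0.19127

0.191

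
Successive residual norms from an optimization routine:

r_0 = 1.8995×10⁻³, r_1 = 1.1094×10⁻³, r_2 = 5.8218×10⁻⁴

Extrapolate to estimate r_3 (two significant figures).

2.7e-4

First estimate the order: p ≈ ln(r_2/r_1) / ln(r_1/r_0) = ln(5.8218×10⁻⁴/1.1094×10⁻³)/ln(1.1094×10⁻³/1.8995×10⁻³) = ln(0.52477)/ln(0.584048) ≈ 1.1990.
Then r_3 ≈ r_2·(r_2/r_1)^p = 5.8218×10⁻⁴·(0.52477)^1.1990 = 5.8218×10⁻⁴·0.461576 ≈ 0.0002687.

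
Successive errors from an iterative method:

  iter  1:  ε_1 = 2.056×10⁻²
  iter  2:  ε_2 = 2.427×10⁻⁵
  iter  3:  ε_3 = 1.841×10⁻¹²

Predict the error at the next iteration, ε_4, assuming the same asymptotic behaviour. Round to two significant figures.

First estimate the order: p ≈ ln(ε_3/ε_2) / ln(ε_2/ε_1) = ln(1.841×10⁻¹²/2.427×10⁻⁵)/ln(2.427×10⁻⁵/2.056×10⁻²) = ln(7.5855e-08)/ln(0.00118045) ≈ 2.4317.
Then ε_4 ≈ ε_3·(ε_3/ε_2)^p = 1.841×10⁻¹²·(7.5855e-08)^2.4317 = 1.841×10⁻¹²·4.85576e-18 ≈ 8.939e-30.

8.9e-30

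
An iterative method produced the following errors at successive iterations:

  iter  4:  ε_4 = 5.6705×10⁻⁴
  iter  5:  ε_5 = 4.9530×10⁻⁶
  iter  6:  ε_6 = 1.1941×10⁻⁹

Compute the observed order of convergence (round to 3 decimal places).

p ≈ ln(ε_6/ε_5) / ln(ε_5/ε_4)
  = ln(1.1941×10⁻⁹/4.9530×10⁻⁶) / ln(4.9530×10⁻⁶/5.6705×10⁻⁴)
  = ln(0.000241086) / ln(0.00873468)
  = -8.330357 / -4.740454 ≈ 1.757291

1.757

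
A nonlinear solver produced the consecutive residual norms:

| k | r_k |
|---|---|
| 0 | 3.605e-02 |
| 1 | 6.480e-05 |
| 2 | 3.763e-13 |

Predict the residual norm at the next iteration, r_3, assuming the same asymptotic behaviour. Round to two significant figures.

7.4e-38

First estimate the order: p ≈ ln(r_2/r_1) / ln(r_1/r_0) = ln(3.763e-13/6.480e-05)/ln(6.480e-05/3.605e-02) = ln(5.8071e-09)/ln(0.0017975) ≈ 3.0000.
Then r_3 ≈ r_2·(r_2/r_1)^p = 3.763e-13·(5.8071e-09)^3.0000 = 3.763e-13·1.95829e-25 ≈ 7.369e-38.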